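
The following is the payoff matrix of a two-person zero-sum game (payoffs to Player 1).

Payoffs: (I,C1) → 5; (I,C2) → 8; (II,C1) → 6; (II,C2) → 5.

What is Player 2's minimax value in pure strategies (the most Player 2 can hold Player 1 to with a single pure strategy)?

Column maxima: C1 → 6, C2 → 8.
The smallest of these is 6.

6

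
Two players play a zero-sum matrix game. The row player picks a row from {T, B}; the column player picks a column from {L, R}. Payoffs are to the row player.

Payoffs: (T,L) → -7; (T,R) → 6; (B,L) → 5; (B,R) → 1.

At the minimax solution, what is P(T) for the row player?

Row minima: T → -7, B → 1; maximin = 1.
Column maxima: L → 5, R → 6; minimax = 5.
1 ≠ 5, so there is no saddle point; optimal play is mixed.
Let the row player play T with probability p. Expected payoff against L: (-7)p + 5(1−p) = −12p + 5; against R: 6p + 1(1−p) = 5p + 1.
Setting these equal: −12p + 5 = 5p + 1 ⇒ −17p = -4 ⇒ p = 4/17, and the value is (-12)·(4/17) + 5 = 37/17.
For the column player: with q = P(L), equating T's and B's payoffs gives −13q + 6 = 4q + 1 ⇒ q = 5/17.

4/17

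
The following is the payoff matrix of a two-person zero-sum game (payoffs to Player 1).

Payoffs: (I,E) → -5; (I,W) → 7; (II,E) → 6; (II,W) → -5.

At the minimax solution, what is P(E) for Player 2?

Row minima: I → -5, II → -5; maximin = -5.
Column maxima: E → 6, W → 7; minimax = 6.
-5 ≠ 6, so there is no saddle point; optimal play is mixed.
Let Player 1 play I with probability p. Expected payoff against E: (-5)p + 6(1−p) = −11p + 6; against W: 7p + (-5)(1−p) = 12p − 5.
Setting these equal: −11p + 6 = 12p − 5 ⇒ −23p = -11 ⇒ p = 11/23, and the value is (-11)·(11/23) + 6 = 17/23.
For Player 2: with q = P(E), equating I's and II's payoffs gives −12q + 7 = 11q − 5 ⇒ q = 12/23.

12/23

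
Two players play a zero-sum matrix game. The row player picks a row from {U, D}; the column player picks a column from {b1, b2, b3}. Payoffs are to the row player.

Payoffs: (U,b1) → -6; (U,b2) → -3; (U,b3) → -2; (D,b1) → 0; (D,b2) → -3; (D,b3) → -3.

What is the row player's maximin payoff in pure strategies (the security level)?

Row minima: U → -6, D → -3.
The best of these is -3.

-3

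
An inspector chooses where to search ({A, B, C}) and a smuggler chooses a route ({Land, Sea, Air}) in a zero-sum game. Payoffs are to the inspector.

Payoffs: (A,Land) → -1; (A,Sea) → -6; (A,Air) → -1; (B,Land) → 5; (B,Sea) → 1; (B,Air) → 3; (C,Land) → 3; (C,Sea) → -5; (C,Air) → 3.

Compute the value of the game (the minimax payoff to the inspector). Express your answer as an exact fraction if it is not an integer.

1

Row minima: A → -6, B → 1, C → -5; maximin = 1.
Column maxima: Land → 5, Sea → 1, Air → 3; minimax = 1.
Since maximin = minimax = 1, there is a saddle point and the value is 1.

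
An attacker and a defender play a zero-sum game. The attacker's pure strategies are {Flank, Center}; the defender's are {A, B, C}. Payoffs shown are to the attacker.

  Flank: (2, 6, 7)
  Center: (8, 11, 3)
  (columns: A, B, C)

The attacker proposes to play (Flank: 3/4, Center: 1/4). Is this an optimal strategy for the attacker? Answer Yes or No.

Against A this mix gives (3/4)·2 + (1/4)·8 = 7/2.
Against B this mix gives (3/4)·6 + (1/4)·11 = 29/4.
Against C this mix gives (3/4)·7 + (1/4)·3 = 6.
The defender will play A, holding the attacker to 7/2. Shifting weight toward the row that does better against A would raise this floor (the equalizing mix achieves 5 against both A and C), so the proposed strategy is not optimal.

No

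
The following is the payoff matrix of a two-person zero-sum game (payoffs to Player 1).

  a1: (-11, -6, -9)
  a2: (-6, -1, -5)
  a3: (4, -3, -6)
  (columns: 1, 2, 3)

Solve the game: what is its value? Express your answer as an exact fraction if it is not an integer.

Row minima: a1 → -11, a2 → -6, a3 → -6; maximin = -6.
Column maxima: 1 → 4, 2 → -1, 3 → -5; minimax = -5.
-6 ≠ -5, so there is no saddle point; optimal play is mixed.
a1 is strictly dominated by a2, so Player 1 never plays it.
2 is strictly dominated by 3 (it gives Player 1 strictly more in every row), so Player 2 never plays it.
On the remaining 2×2 (a2, a3 vs 1, 3):
Let Player 1 play a2 with probability p. Expected payoff against 1: (-6)p + 4(1−p) = −10p + 4; against 3: (-5)p + (-6)(1−p) = p − 6.
Setting these equal: −10p + 4 = p − 6 ⇒ −11p = -10 ⇒ p = 10/11, and the value is (-10)·(10/11) + 4 = -56/11.
For Player 2: with q = P(1), equating a2's and a3's payoffs gives −q − 5 = 10q − 6 ⇒ q = 1/11.

-56/11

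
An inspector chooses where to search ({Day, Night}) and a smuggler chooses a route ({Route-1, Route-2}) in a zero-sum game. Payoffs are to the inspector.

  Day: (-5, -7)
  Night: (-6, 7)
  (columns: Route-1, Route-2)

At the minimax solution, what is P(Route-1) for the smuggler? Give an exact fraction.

14/15

Row minima: Day → -7, Night → -6; maximin = -6.
Column maxima: Route-1 → -5, Route-2 → 7; minimax = -5.
-6 ≠ -5, so there is no saddle point; optimal play is mixed.
Let the inspector play Day with probability p. Expected payoff against Route-1: (-5)p + (-6)(1−p) = p − 6; against Route-2: (-7)p + 7(1−p) = −14p + 7.
Setting these equal: p − 6 = −14p + 7 ⇒ 15p = 13 ⇒ p = 13/15, and the value is (1)·(13/15) − 6 = -77/15.
For the smuggler: with q = P(Route-1), equating Day's and Night's payoffs gives 2q − 7 = −13q + 7 ⇒ q = 14/15.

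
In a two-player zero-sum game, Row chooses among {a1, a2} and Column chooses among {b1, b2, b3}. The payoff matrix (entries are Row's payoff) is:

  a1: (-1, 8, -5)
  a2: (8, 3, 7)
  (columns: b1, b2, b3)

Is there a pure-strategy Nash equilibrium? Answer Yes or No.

Row minima: a1 → -5, a2 → 3; maximin = 3.
Column maxima: b1 → 8, b2 → 8, b3 → 7; minimax = 7.
3 ≠ 7, so no pure-strategy equilibrium exists.

No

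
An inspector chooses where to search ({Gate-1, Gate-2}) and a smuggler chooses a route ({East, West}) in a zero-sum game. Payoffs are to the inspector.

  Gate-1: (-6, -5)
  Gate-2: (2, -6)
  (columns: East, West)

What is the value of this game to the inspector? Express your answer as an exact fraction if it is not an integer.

-46/9

Row minima: Gate-1 → -6, Gate-2 → -6; maximin = -6.
Column maxima: East → 2, West → -5; minimax = -5.
-6 ≠ -5, so there is no saddle point; optimal play is mixed.
Let the inspector play Gate-1 with probability p. Expected payoff against East: (-6)p + 2(1−p) = −8p + 2; against West: (-5)p + (-6)(1−p) = p − 6.
Setting these equal: −8p + 2 = p − 6 ⇒ −9p = -8 ⇒ p = 8/9, and the value is (-8)·(8/9) + 2 = -46/9.
For the smuggler: with q = P(East), equating Gate-1's and Gate-2's payoffs gives −q − 5 = 8q − 6 ⇒ q = 1/9.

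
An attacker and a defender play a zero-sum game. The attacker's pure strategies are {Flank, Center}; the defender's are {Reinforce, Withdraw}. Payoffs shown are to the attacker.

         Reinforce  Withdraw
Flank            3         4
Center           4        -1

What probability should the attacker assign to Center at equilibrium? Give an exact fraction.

1/6

Row minima: Flank → 3, Center → -1; maximin = 3.
Column maxima: Reinforce → 4, Withdraw → 4; minimax = 4.
3 ≠ 4, so there is no saddle point; optimal play is mixed.
Let the attacker play Flank with probability p. Expected payoff against Reinforce: 3p + 4(1−p) = −p + 4; against Withdraw: 4p + (-1)(1−p) = 5p − 1.
Setting these equal: −p + 4 = 5p − 1 ⇒ −6p = -5 ⇒ p = 5/6, and the value is (-1)·(5/6) + 4 = 19/6.
For the defender: with q = P(Reinforce), equating Flank's and Center's payoffs gives −q + 4 = 5q − 1 ⇒ q = 5/6.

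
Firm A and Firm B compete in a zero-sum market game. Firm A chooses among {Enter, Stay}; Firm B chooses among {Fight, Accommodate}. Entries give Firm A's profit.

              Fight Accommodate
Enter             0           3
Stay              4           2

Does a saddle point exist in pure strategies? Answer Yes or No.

Row minima: Enter → 0, Stay → 2; maximin = 2.
Column maxima: Fight → 4, Accommodate → 3; minimax = 3.
2 ≠ 3, so no pure-strategy equilibrium exists.

No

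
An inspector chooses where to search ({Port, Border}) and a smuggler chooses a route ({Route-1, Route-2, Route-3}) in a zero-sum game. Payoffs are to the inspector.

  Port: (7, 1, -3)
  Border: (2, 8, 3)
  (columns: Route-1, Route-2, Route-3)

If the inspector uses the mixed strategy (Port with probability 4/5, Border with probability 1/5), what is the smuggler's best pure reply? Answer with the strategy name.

Route-3

If the smuggler plays Route-1, the inspector's expected payoff is (4/5)·7 + (1/5)·2 = 6.
If the smuggler plays Route-2, the inspector's expected payoff is (4/5)·1 + (1/5)·8 = 12/5.
If the smuggler plays Route-3, the inspector's expected payoff is (4/5)·(-3) + (1/5)·3 = -9/5.
The smuggler minimizes the inspector's payoff; the smallest is -9/5, so the best response is Route-3.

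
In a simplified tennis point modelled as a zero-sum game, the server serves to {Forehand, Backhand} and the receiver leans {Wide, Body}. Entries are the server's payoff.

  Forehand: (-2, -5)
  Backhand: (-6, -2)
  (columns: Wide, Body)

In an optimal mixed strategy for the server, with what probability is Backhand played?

Row minima: Forehand → -5, Backhand → -6; maximin = -5.
Column maxima: Wide → -2, Body → -2; minimax = -2.
-5 ≠ -2, so there is no saddle point; optimal play is mixed.
Let the server play Forehand with probability p. Expected payoff against Wide: (-2)p + (-6)(1−p) = 4p − 6; against Body: (-5)p + (-2)(1−p) = −3p − 2.
Setting these equal: 4p − 6 = −3p − 2 ⇒ 7p = 4 ⇒ p = 4/7, and the value is (4)·(4/7) − 6 = -26/7.
For the receiver: with q = P(Wide), equating Forehand's and Backhand's payoffs gives 3q − 5 = −4q − 2 ⇒ q = 3/7.

3/7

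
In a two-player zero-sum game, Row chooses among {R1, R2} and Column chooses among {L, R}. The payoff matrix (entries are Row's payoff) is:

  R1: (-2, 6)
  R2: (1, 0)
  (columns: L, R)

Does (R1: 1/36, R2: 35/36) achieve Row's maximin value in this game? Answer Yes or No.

No

Against L this mix gives (1/36)·(-2) + (35/36)·1 = 11/12.
Against R this mix gives (1/36)·6 + (35/36)·0 = 1/6.
Column will play R, holding Row to 1/6. Shifting weight toward the row that does better against R would raise this floor (the equalizing mix achieves 2/3 against both R and L), so the proposed strategy is not optimal.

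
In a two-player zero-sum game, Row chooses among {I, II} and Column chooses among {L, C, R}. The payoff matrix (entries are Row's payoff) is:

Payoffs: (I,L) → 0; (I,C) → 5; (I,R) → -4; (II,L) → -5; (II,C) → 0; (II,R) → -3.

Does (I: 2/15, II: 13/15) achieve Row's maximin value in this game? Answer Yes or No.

No

Against L this mix gives (2/15)·0 + (13/15)·(-5) = -13/3.
Against C this mix gives (2/15)·5 + (13/15)·0 = 2/3.
Against R this mix gives (2/15)·(-4) + (13/15)·(-3) = -47/15.
Column will play L, holding Row to -13/3. Shifting weight toward the row that does better against L would raise this floor (the equalizing mix achieves -10/3 against both L and R), so the proposed strategy is not optimal.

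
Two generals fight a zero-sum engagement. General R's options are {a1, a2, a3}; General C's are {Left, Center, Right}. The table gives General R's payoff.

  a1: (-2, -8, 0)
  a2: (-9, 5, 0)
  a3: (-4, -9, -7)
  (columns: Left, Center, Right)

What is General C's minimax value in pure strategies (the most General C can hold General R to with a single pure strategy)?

Column maxima: Left → -2, Center → 5, Right → 0.
The smallest of these is -2.

-2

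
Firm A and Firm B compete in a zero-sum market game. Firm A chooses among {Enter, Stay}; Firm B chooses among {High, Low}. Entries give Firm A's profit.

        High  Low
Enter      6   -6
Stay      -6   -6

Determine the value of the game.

Row minima: Enter → -6, Stay → -6; maximin = -6.
Column maxima: High → 6, Low → -6; minimax = -6.
Since maximin = minimax = -6, there is a saddle point and the value is -6.

-6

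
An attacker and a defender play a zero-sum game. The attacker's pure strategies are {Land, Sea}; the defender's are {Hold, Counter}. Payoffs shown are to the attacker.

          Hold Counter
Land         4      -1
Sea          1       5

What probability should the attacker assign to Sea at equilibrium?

Row minima: Land → -1, Sea → 1; maximin = 1.
Column maxima: Hold → 4, Counter → 5; minimax = 4.
1 ≠ 4, so there is no saddle point; optimal play is mixed.
Let the attacker play Land with probability p. Expected payoff against Hold: 4p + 1(1−p) = 3p + 1; against Counter: (-1)p + 5(1−p) = −6p + 5.
Setting these equal: 3p + 1 = −6p + 5 ⇒ 9p = 4 ⇒ p = 4/9, and the value is (3)·(4/9) + 1 = 7/3.
For the defender: with q = P(Hold), equating Land's and Sea's payoffs gives 5q − 1 = −4q + 5 ⇒ q = 2/3.

5/9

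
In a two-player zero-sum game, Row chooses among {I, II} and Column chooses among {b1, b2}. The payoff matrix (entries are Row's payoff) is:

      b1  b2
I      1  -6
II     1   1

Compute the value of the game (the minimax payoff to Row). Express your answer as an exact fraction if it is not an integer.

Row minima: I → -6, II → 1; maximin = 1.
Column maxima: b1 → 1, b2 → 1; minimax = 1.
Since maximin = minimax = 1, there is a saddle point and the value is 1.

1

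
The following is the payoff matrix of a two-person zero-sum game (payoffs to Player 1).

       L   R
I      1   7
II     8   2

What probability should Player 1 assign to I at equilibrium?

Row minima: I → 1, II → 2; maximin = 2.
Column maxima: L → 8, R → 7; minimax = 7.
2 ≠ 7, so there is no saddle point; optimal play is mixed.
Let Player 1 play I with probability p. Expected payoff against L: 1p + 8(1−p) = −7p + 8; against R: 7p + 2(1−p) = 5p + 2.
Setting these equal: −7p + 8 = 5p + 2 ⇒ −12p = -6 ⇒ p = 1/2, and the value is (-7)·(1/2) + 8 = 9/2.
For Player 2: with q = P(L), equating I's and II's payoffs gives −6q + 7 = 6q + 2 ⇒ q = 5/12.

1/2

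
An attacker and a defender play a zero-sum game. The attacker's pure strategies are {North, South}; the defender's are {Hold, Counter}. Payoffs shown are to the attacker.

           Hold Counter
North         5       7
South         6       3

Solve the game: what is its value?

27/5

Row minima: North → 5, South → 3; maximin = 5.
Column maxima: Hold → 6, Counter → 7; minimax = 6.
5 ≠ 6, so there is no saddle point; optimal play is mixed.
Let the attacker play North with probability p. Expected payoff against Hold: 5p + 6(1−p) = −p + 6; against Counter: 7p + 3(1−p) = 4p + 3.
Setting these equal: −p + 6 = 4p + 3 ⇒ −5p = -3 ⇒ p = 3/5, and the value is (-1)·(3/5) + 6 = 27/5.
For the defender: with q = P(Hold), equating North's and South's payoffs gives −2q + 7 = 3q + 3 ⇒ q = 4/5.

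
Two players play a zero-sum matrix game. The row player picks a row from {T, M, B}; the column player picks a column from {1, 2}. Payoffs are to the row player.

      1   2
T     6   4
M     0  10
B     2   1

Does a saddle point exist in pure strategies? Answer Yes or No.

No

Row minima: T → 4, M → 0, B → 1; maximin = 4.
Column maxima: 1 → 6, 2 → 10; minimax = 6.
4 ≠ 6, so no pure-strategy equilibrium exists.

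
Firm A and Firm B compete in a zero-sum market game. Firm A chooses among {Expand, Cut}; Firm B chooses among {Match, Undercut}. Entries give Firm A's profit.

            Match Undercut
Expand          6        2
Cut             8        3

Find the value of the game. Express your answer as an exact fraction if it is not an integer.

Row minima: Expand → 2, Cut → 3; maximin = 3.
Column maxima: Match → 8, Undercut → 3; minimax = 3.
Since maximin = minimax = 3, there is a saddle point and the value is 3.

3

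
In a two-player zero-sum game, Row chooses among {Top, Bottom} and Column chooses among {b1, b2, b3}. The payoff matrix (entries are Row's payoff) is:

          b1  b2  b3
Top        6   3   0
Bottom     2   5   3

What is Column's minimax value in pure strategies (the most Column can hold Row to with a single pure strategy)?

3

Column maxima: b1 → 6, b2 → 5, b3 → 3.
The smallest of these is 3.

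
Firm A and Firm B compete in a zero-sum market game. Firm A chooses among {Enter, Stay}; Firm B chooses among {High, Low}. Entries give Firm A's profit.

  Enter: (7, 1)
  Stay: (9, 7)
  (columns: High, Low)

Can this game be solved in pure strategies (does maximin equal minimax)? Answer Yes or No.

Yes

Row minima: Enter → 1, Stay → 7; maximin = 7.
Column maxima: High → 9, Low → 7; minimax = 7.
maximin = minimax = 7, so a saddle point exists.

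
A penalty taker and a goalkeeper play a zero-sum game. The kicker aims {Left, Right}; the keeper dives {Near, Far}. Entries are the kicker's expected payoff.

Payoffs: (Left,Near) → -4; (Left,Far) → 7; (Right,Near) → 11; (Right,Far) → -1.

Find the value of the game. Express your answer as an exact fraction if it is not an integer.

Row minima: Left → -4, Right → -1; maximin = -1.
Column maxima: Near → 11, Far → 7; minimax = 7.
-1 ≠ 7, so there is no saddle point; optimal play is mixed.
Let the kicker play Left with probability p. Expected payoff against Near: (-4)p + 11(1−p) = −15p + 11; against Far: 7p + (-1)(1−p) = 8p − 1.
Setting these equal: −15p + 11 = 8p − 1 ⇒ −23p = -12 ⇒ p = 12/23, and the value is (-15)·(12/23) + 11 = 73/23.
For the keeper: with q = P(Near), equating Left's and Right's payoffs gives −11q + 7 = 12q − 1 ⇒ q = 8/23.

73/23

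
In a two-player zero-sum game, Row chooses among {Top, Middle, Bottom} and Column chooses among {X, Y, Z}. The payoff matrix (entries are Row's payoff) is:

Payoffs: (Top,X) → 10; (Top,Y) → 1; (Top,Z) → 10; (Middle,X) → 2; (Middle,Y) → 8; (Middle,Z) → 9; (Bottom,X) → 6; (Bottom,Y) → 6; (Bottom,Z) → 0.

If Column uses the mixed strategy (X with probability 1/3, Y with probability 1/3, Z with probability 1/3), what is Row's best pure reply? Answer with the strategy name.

Expected payoff of Top: (1/3)·10 + (1/3)·1 + (1/3)·10 = 7.
Expected payoff of Middle: (1/3)·2 + (1/3)·8 + (1/3)·9 = 19/3.
Expected payoff of Bottom: (1/3)·6 + (1/3)·6 + (1/3)·0 = 4.
The largest is 7, so Row's best response is Top.

Top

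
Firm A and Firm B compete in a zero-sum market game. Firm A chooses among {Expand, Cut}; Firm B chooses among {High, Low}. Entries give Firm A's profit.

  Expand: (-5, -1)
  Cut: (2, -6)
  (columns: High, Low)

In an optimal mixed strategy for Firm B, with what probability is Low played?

7/12

Row minima: Expand → -5, Cut → -6; maximin = -5.
Column maxima: High → 2, Low → -1; minimax = -1.
-5 ≠ -1, so there is no saddle point; optimal play is mixed.
Let Firm A play Expand with probability p. Expected payoff against High: (-5)p + 2(1−p) = −7p + 2; against Low: (-1)p + (-6)(1−p) = 5p − 6.
Setting these equal: −7p + 2 = 5p − 6 ⇒ −12p = -8 ⇒ p = 2/3, and the value is (-7)·(2/3) + 2 = -8/3.
For Firm B: with q = P(High), equating Expand's and Cut's payoffs gives −4q − 1 = 8q − 6 ⇒ q = 5/12.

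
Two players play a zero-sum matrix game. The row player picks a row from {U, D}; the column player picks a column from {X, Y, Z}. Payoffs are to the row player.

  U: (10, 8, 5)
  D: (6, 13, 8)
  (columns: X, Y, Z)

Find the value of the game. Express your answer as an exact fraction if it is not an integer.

Row minima: U → 5, D → 6; maximin = 6.
Column maxima: X → 10, Y → 13, Z → 8; minimax = 8.
6 ≠ 8, so there is no saddle point; optimal play is mixed.
Y is strictly dominated by Z (it gives the row player strictly more in every row), so the column player never plays it.
On the remaining 2×2 (U, D vs X, Z):
Let the row player play U with probability p. Expected payoff against X: 10p + 6(1−p) = 4p + 6; against Z: 5p + 8(1−p) = −3p + 8.
Setting these equal: 4p + 6 = −3p + 8 ⇒ 7p = 2 ⇒ p = 2/7, and the value is (4)·(2/7) + 6 = 50/7.
For the column player: with q = P(X), equating U's and D's payoffs gives 5q + 5 = −2q + 8 ⇒ q = 3/7.

50/7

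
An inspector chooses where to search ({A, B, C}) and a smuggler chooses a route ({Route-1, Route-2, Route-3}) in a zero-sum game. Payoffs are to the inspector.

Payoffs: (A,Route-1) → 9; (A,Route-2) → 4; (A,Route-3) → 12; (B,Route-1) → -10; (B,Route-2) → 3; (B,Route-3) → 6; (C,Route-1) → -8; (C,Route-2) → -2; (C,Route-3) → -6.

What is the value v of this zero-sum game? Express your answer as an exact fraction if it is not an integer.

Row minima: A → 4, B → -10, C → -8; maximin = 4.
Column maxima: Route-1 → 9, Route-2 → 4, Route-3 → 12; minimax = 4.
Since maximin = minimax = 4, there is a saddle point and the value is 4.

4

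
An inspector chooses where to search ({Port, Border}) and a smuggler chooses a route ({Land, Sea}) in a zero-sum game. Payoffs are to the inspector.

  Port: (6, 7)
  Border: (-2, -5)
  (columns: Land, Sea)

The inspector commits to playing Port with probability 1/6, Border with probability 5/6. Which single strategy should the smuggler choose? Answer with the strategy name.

Sea

If the smuggler plays Land, the inspector's expected payoff is (1/6)·6 + (5/6)·(-2) = -2/3.
If the smuggler plays Sea, the inspector's expected payoff is (1/6)·7 + (5/6)·(-5) = -3.
The smuggler minimizes the inspector's payoff; the smallest is -3, so the best response is Sea.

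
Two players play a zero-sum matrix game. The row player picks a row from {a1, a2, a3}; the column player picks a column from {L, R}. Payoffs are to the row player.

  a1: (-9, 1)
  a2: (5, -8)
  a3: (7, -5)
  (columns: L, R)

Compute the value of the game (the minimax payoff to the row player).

Row minima: a1 → -9, a2 → -8, a3 → -5; maximin = -5.
Column maxima: L → 7, R → 1; minimax = 1.
-5 ≠ 1, so there is no saddle point; optimal play is mixed.
a2 is strictly dominated by a3, so the row player never plays it.
On the remaining 2×2 (a1, a3 vs L, R):
Let the row player play a1 with probability p. Expected payoff against L: (-9)p + 7(1−p) = −16p + 7; against R: 1p + (-5)(1−p) = 6p − 5.
Setting these equal: −16p + 7 = 6p − 5 ⇒ −22p = -12 ⇒ p = 6/11, and the value is (-16)·(6/11) + 7 = -19/11.
For the column player: with q = P(L), equating a1's and a3's payoffs gives −10q + 1 = 12q − 5 ⇒ q = 3/11.

-19/11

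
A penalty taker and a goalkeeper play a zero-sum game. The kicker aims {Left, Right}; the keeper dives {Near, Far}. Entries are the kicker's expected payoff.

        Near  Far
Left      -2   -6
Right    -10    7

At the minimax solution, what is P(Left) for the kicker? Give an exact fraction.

17/21

Row minima: Left → -6, Right → -10; maximin = -6.
Column maxima: Near → -2, Far → 7; minimax = -2.
-6 ≠ -2, so there is no saddle point; optimal play is mixed.
Let the kicker play Left with probability p. Expected payoff against Near: (-2)p + (-10)(1−p) = 8p − 10; against Far: (-6)p + 7(1−p) = −13p + 7.
Setting these equal: 8p − 10 = −13p + 7 ⇒ 21p = 17 ⇒ p = 17/21, and the value is (8)·(17/21) − 10 = -74/21.
For the keeper: with q = P(Near), equating Left's and Right's payoffs gives 4q − 6 = −17q + 7 ⇒ q = 13/21.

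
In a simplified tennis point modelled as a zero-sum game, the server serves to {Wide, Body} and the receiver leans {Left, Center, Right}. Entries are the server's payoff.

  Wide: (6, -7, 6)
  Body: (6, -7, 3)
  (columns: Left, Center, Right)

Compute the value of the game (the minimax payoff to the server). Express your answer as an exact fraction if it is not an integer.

Row minima: Wide → -7, Body → -7; maximin = -7.
Column maxima: Left → 6, Center → -7, Right → 6; minimax = -7.
Since maximin = minimax = -7, there is a saddle point and the value is -7.

-7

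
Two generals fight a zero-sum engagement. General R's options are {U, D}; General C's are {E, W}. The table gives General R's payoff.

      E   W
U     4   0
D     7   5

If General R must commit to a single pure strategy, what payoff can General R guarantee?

5

Row minima: U → 0, D → 5.
The best of these is 5.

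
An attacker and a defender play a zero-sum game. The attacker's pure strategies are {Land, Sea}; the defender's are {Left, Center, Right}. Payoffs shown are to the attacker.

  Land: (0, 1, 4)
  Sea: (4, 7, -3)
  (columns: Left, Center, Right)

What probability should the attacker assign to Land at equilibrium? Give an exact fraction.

7/11

Row minima: Land → 0, Sea → -3; maximin = 0.
Column maxima: Left → 4, Center → 7, Right → 4; minimax = 4.
0 ≠ 4, so there is no saddle point; optimal play is mixed.
Center is strictly dominated by Left (it gives the attacker strictly more in every row), so the defender never plays it.
On the remaining 2×2 (Land, Sea vs Left, Right):
Let the attacker play Land with probability p. Expected payoff against Left: 0p + 4(1−p) = −4p + 4; against Right: 4p + (-3)(1−p) = 7p − 3.
Setting these equal: −4p + 4 = 7p − 3 ⇒ −11p = -7 ⇒ p = 7/11, and the value is (-4)·(7/11) + 4 = 16/11.
For the defender: with q = P(Left), equating Land's and Sea's payoffs gives −4q + 4 = 7q − 3 ⇒ q = 7/11.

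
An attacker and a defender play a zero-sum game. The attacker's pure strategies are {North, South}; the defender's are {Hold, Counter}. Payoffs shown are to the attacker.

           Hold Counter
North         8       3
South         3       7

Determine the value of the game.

Row minima: North → 3, South → 3; maximin = 3.
Column maxima: Hold → 8, Counter → 7; minimax = 7.
3 ≠ 7, so there is no saddle point; optimal play is mixed.
Let the attacker play North with probability p. Expected payoff against Hold: 8p + 3(1−p) = 5p + 3; against Counter: 3p + 7(1−p) = −4p + 7.
Setting these equal: 5p + 3 = −4p + 7 ⇒ 9p = 4 ⇒ p = 4/9, and the value is (5)·(4/9) + 3 = 47/9.
For the defender: with q = P(Hold), equating North's and South's payoffs gives 5q + 3 = −4q + 7 ⇒ q = 4/9.

47/9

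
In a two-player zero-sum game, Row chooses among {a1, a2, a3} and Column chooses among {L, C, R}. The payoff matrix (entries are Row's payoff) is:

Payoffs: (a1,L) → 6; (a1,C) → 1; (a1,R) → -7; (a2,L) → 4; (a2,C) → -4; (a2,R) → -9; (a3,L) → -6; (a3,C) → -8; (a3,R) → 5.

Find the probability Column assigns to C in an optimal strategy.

4/7

Row minima: a1 → -7, a2 → -9, a3 → -8; maximin = -7.
Column maxima: L → 6, C → 1, R → 5; minimax = 1.
-7 ≠ 1, so there is no saddle point; optimal play is mixed.
a2 is strictly dominated by a1, so Row never plays it.
L is strictly dominated by C (it gives Row strictly more in every row), so Column never plays it.
On the remaining 2×2 (a1, a3 vs C, R):
Let Row play a1 with probability p. Expected payoff against C: 1p + (-8)(1−p) = 9p − 8; against R: (-7)p + 5(1−p) = −12p + 5.
Setting these equal: 9p − 8 = −12p + 5 ⇒ 21p = 13 ⇒ p = 13/21, and the value is (9)·(13/21) − 8 = -17/7.
For Column: with q = P(C), equating a1's and a3's payoffs gives 8q − 7 = −13q + 5 ⇒ q = 4/7.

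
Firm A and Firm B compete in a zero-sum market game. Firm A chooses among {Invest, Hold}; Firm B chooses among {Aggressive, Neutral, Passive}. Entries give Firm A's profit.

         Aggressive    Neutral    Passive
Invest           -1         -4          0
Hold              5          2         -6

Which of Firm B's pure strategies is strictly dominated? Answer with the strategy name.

Aggressive

Neutral holds Firm A's payoff strictly below Aggressive in every row: -4 < -1, 2 < 5.
So Aggressive is strictly dominated for Firm B.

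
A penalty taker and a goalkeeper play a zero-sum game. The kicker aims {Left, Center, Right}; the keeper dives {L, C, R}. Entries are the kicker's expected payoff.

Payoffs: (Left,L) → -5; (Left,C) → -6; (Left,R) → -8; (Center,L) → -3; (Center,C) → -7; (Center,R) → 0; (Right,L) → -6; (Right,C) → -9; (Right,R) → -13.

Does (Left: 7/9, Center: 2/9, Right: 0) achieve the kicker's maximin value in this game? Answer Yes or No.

Yes

Against L this mix gives (7/9)·(-5) + (2/9)·(-3) = -41/9.
Against C this mix gives (7/9)·(-6) + (2/9)·(-7) = -56/9.
Against R this mix gives (7/9)·(-8) + (2/9)·0 = -56/9.
All of the keeper's active replies (C, R) yield -56/9, and no column does worse for the kicker. The mix makes the keeper indifferent and guarantees -56/9, so it is optimal.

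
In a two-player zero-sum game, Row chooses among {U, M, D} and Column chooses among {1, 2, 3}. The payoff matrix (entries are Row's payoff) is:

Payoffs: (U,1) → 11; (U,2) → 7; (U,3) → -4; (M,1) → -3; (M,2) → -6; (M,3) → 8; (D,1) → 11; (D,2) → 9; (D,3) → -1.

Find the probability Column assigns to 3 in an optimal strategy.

Row minima: U → -4, M → -6, D → -1; maximin = -1.
Column maxima: 1 → 11, 2 → 9, 3 → 8; minimax = 8.
-1 ≠ 8, so there is no saddle point; optimal play is mixed.
1 is strictly dominated by 2 (it gives Row strictly more in every row), so Column never plays it.
With 1 eliminated, U is strictly dominated by D (D gives Row strictly more in every remaining column), so Row never plays it.
On the remaining 2×2 (M, D vs 2, 3):
Let Row play M with probability p. Expected payoff against 2: (-6)p + 9(1−p) = −15p + 9; against 3: 8p + (-1)(1−p) = 9p − 1.
Setting these equal: −15p + 9 = 9p − 1 ⇒ −24p = -10 ⇒ p = 5/12, and the value is (-15)·(5/12) + 9 = 11/4.
For Column: with q = P(2), equating M's and D's payoffs gives −14q + 8 = 10q − 1 ⇒ q = 3/8.

5/8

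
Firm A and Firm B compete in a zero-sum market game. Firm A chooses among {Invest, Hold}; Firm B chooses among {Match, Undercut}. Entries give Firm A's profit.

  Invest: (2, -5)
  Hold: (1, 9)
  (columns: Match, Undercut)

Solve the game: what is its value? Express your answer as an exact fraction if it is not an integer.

23/15

Row minima: Invest → -5, Hold → 1; maximin = 1.
Column maxima: Match → 2, Undercut → 9; minimax = 2.
1 ≠ 2, so there is no saddle point; optimal play is mixed.
Let Firm A play Invest with probability p. Expected payoff against Match: 2p + 1(1−p) = p + 1; against Undercut: (-5)p + 9(1−p) = −14p + 9.
Setting these equal: p + 1 = −14p + 9 ⇒ 15p = 8 ⇒ p = 8/15, and the value is (1)·(8/15) + 1 = 23/15.
For Firm B: with q = P(Match), equating Invest's and Hold's payoffs gives 7q − 5 = −8q + 9 ⇒ q = 14/15.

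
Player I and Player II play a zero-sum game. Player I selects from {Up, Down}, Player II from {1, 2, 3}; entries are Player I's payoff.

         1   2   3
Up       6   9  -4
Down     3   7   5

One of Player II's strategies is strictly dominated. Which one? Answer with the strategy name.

1 holds Player I's payoff strictly below 2 in every row: 6 < 9, 3 < 7.
So 2 is strictly dominated for Player II.

2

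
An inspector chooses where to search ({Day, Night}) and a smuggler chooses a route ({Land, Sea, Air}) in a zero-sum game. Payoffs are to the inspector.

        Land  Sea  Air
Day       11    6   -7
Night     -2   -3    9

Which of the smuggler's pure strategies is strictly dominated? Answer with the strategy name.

Land

Sea holds the inspector's payoff strictly below Land in every row: 6 < 11, -3 < -2.
So Land is strictly dominated for the smuggler.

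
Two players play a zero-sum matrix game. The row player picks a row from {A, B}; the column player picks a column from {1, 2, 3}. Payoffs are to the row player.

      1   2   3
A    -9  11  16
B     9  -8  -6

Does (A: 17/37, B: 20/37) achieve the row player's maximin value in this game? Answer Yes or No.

Yes

Against 1 this mix gives (17/37)·(-9) + (20/37)·9 = 27/37.
Against 2 this mix gives (17/37)·11 + (20/37)·(-8) = 27/37.
Against 3 this mix gives (17/37)·16 + (20/37)·(-6) = 152/37.
All of the column player's active replies (1, 2) yield 27/37, and no column does worse for the row player. The mix makes the column player indifferent and guarantees 27/37, so it is optimal.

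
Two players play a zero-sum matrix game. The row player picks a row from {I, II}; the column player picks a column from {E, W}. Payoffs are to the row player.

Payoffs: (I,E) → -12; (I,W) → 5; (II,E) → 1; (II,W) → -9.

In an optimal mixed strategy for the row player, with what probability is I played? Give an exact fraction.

10/27

Row minima: I → -12, II → -9; maximin = -9.
Column maxima: E → 1, W → 5; minimax = 1.
-9 ≠ 1, so there is no saddle point; optimal play is mixed.
Let the row player play I with probability p. Expected payoff against E: (-12)p + 1(1−p) = −13p + 1; against W: 5p + (-9)(1−p) = 14p − 9.
Setting these equal: −13p + 1 = 14p − 9 ⇒ −27p = -10 ⇒ p = 10/27, and the value is (-13)·(10/27) + 1 = -103/27.
For the column player: with q = P(E), equating I's and II's payoffs gives −17q + 5 = 10q − 9 ⇒ q = 14/27.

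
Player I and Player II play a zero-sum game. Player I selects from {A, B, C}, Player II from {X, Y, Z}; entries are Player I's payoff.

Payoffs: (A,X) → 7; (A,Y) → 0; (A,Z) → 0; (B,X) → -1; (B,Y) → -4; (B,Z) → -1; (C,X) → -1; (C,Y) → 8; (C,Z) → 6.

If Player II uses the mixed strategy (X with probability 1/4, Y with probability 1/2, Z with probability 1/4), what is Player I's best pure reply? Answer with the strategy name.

C

Expected payoff of A: (1/4)·7 + (1/2)·0 + (1/4)·0 = 7/4.
Expected payoff of B: (1/4)·(-1) + (1/2)·(-4) + (1/4)·(-1) = -5/2.
Expected payoff of C: (1/4)·(-1) + (1/2)·8 + (1/4)·6 = 21/4.
The largest is 21/4, so Player I's best response is C.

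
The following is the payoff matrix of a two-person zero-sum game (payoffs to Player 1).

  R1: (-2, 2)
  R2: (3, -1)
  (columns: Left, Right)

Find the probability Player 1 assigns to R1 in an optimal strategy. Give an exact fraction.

Row minima: R1 → -2, R2 → -1; maximin = -1.
Column maxima: Left → 3, Right → 2; minimax = 2.
-1 ≠ 2, so there is no saddle point; optimal play is mixed.
Let Player 1 play R1 with probability p. Expected payoff against Left: (-2)p + 3(1−p) = −5p + 3; against Right: 2p + (-1)(1−p) = 3p − 1.
Setting these equal: −5p + 3 = 3p − 1 ⇒ −8p = -4 ⇒ p = 1/2, and the value is (-5)·(1/2) + 3 = 1/2.
For Player 2: with q = P(Left), equating R1's and R2's payoffs gives −4q + 2 = 4q − 1 ⇒ q = 3/8.

1/2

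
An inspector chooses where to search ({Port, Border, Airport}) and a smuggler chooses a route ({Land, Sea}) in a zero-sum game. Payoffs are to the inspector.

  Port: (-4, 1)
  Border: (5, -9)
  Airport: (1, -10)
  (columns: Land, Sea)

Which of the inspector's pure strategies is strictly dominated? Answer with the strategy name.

Border gives a strictly higher payoff than Airport against every column: 5 > 1, -9 > -10.
So Airport is strictly dominated and the inspector never plays it.

Airport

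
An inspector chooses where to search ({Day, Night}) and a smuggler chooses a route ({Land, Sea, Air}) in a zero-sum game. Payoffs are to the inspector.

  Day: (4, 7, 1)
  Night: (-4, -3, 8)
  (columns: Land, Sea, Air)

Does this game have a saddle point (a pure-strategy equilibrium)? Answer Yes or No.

No

Row minima: Day → 1, Night → -4; maximin = 1.
Column maxima: Land → 4, Sea → 7, Air → 8; minimax = 4.
1 ≠ 4, so no pure-strategy equilibrium exists.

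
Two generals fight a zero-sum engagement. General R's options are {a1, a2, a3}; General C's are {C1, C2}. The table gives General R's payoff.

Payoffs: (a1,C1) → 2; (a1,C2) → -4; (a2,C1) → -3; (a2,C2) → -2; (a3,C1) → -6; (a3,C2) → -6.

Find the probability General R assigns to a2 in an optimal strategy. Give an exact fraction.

Row minima: a1 → -4, a2 → -3, a3 → -6; maximin = -3.
Column maxima: C1 → 2, C2 → -2; minimax = -2.
-3 ≠ -2, so there is no saddle point; optimal play is mixed.
a3 is strictly dominated by a1, so General R never plays it.
On the remaining 2×2 (a1, a2 vs C1, C2):
Let General R play a1 with probability p. Expected payoff against C1: 2p + (-3)(1−p) = 5p − 3; against C2: (-4)p + (-2)(1−p) = −2p − 2.
Setting these equal: 5p − 3 = −2p − 2 ⇒ 7p = 1 ⇒ p = 1/7, and the value is (5)·(1/7) − 3 = -16/7.
For General C: with q = P(C1), equating a1's and a2's payoffs gives 6q − 4 = −q − 2 ⇒ q = 2/7.

6/7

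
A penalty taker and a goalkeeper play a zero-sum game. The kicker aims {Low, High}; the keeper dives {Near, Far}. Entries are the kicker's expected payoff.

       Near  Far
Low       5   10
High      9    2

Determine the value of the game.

20/3

Row minima: Low → 5, High → 2; maximin = 5.
Column maxima: Near → 9, Far → 10; minimax = 9.
5 ≠ 9, so there is no saddle point; optimal play is mixed.
Let the kicker play Low with probability p. Expected payoff against Near: 5p + 9(1−p) = −4p + 9; against Far: 10p + 2(1−p) = 8p + 2.
Setting these equal: −4p + 9 = 8p + 2 ⇒ −12p = -7 ⇒ p = 7/12, and the value is (-4)·(7/12) + 9 = 20/3.
For the keeper: with q = P(Near), equating Low's and High's payoffs gives −5q + 10 = 7q + 2 ⇒ q = 2/3.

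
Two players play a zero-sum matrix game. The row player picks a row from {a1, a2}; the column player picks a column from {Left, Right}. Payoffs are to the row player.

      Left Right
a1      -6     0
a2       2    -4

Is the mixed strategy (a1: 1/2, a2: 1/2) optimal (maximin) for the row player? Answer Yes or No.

Yes

Against Left this mix gives (1/2)·(-6) + (1/2)·2 = -2.
Against Right this mix gives (1/2)·0 + (1/2)·(-4) = -2.
All of the column player's active replies (Left, Right) yield -2, and no column does worse for the row player. The mix makes the column player indifferent and guarantees -2, so it is optimal.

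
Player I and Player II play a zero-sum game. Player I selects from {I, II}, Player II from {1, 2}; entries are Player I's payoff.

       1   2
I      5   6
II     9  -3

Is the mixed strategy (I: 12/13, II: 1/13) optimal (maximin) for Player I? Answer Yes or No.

Against 1 this mix gives (12/13)·5 + (1/13)·9 = 69/13.
Against 2 this mix gives (12/13)·6 + (1/13)·(-3) = 69/13.
All of Player II's active replies (1, 2) yield 69/13, and no column does worse for Player I. The mix makes Player II indifferent and guarantees 69/13, so it is optimal.

Yes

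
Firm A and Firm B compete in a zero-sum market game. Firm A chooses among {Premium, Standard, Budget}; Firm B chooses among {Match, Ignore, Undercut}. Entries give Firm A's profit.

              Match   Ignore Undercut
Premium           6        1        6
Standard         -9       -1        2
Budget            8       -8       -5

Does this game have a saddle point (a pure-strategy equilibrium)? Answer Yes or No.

Yes

Row minima: Premium → 1, Standard → -9, Budget → -8; maximin = 1.
Column maxima: Match → 8, Ignore → 1, Undercut → 6; minimax = 1.
maximin = minimax = 1, so a saddle point exists.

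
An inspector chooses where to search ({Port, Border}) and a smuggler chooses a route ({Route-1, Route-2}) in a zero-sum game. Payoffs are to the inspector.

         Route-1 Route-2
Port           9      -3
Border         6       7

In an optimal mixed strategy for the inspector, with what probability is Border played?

Row minima: Port → -3, Border → 6; maximin = 6.
Column maxima: Route-1 → 9, Route-2 → 7; minimax = 7.
6 ≠ 7, so there is no saddle point; optimal play is mixed.
Let the inspector play Port with probability p. Expected payoff against Route-1: 9p + 6(1−p) = 3p + 6; against Route-2: (-3)p + 7(1−p) = −10p + 7.
Setting these equal: 3p + 6 = −10p + 7 ⇒ 13p = 1 ⇒ p = 1/13, and the value is (3)·(1/13) + 6 = 81/13.
For the smuggler: with q = P(Route-1), equating Port's and Border's payoffs gives 12q − 3 = −q + 7 ⇒ q = 10/13.

12/13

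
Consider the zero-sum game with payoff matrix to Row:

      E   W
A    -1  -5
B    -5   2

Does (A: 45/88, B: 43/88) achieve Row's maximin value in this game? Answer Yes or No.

No

Against E this mix gives (45/88)·(-1) + (43/88)·(-5) = -65/22.
Against W this mix gives (45/88)·(-5) + (43/88)·2 = -139/88.
Column will play E, holding Row to -65/22. Shifting weight toward the row that does better against E would raise this floor (the equalizing mix achieves -27/11 against both E and W), so the proposed strategy is not optimal.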